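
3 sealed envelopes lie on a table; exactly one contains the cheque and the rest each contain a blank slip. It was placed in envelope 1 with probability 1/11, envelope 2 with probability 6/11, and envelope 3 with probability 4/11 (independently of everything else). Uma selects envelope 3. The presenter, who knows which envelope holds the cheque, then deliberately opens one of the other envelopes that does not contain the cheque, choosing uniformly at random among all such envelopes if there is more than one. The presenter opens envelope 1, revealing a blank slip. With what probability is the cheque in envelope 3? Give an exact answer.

Condition on the true location of the cheque.
If it is in envelope 1 (prior 1/11): the presenter opened envelope 1, so this case is ruled out; weight (1/11)·0 = 0.
If it is in envelope 2 (prior 6/11): the presenter has no choice, probability 1; weight (6/11)·1 = 6/11.
If it is in envelope 3 (prior 4/11): the presenter has 2 equally likely choices, so probability 1/2; weight (4/11)·(1/2) = 2/11.
The weights sum to 8/11.
So P(the cheque in envelope 3 | the presenter opened envelope 1) = (2/11) / (8/11) = 1/4.

1/4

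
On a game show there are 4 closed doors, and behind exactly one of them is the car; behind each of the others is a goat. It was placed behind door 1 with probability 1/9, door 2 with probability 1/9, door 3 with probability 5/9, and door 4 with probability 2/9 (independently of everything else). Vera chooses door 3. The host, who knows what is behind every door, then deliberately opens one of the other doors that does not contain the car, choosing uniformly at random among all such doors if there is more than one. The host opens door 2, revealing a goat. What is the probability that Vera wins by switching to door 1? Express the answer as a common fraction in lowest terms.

3/19

Condition on the true location of the car.
If it is behind door 1 (prior 1/9): the host has 2 equally likely choices, so probability 1/2; weight (1/9)·(1/2) = 1/18.
If it is behind door 2 (prior 1/9): the host opened door 2, so this case is ruled out; weight (1/9)·0 = 0.
If it is behind door 3 (prior 5/9): the host has 3 equally likely choices, so probability 1/3; weight (5/9)·(1/3) = 5/27.
If it is behind door 4 (prior 2/9): the host has 2 equally likely choices, so probability 1/2; weight (2/9)·(1/2) = 1/9.
The weights sum to 19/54.
So P(the car behind door 1 | the host opened door 2) = (1/18) / (19/54) = 3/19.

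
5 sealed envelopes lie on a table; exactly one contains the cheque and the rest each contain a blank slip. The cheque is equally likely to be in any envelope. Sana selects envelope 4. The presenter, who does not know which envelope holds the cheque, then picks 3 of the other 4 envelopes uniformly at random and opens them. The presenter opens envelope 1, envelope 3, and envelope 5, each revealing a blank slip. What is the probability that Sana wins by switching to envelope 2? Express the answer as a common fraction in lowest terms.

Consider each possible location of the cheque in turn.
If it is in any of envelopes 1, 3, and 5 (prior 1/5 each): that envelope was opened and seen not to hold the prize — ruled out; weight (1/5)·0 = 0 each.
If it is in either of envelopes 2 and 4 (prior 1/5 each): the presenter picks exactly this set with probability 1/4 regardless, and none is the prize; weight (1/5)·(1/4) = 1/20 each.
The weights sum to 1/10.
So P(the cheque in envelope 2 | the presenter opened envelope 1, envelope 3, and envelope 5) = (1/20) / (1/10) = 1/2.

1/2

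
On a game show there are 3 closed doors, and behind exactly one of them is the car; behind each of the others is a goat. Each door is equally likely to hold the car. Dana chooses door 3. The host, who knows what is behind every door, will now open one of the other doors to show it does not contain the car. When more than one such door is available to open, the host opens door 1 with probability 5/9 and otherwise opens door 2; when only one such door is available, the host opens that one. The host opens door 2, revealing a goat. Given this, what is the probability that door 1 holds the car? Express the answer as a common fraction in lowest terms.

9/13

Consider each possible location of the car in turn.
If it is behind door 1 (prior 1/3): only door 2 is available, probability 1; weight (1/3)·1 = 1/3.
If it is behind door 2 (prior 1/3): the host opened door 2, so this case is ruled out; weight (1/3)·0 = 0.
If it is behind door 3 (prior 1/3): door 1 is available but not opened, probability 4/9; weight (1/3)·(4/9) = 4/27.
The weights sum to 13/27.
So P(the car behind door 1 | the host opened door 2) = (1/3) / (13/27) = 9/13.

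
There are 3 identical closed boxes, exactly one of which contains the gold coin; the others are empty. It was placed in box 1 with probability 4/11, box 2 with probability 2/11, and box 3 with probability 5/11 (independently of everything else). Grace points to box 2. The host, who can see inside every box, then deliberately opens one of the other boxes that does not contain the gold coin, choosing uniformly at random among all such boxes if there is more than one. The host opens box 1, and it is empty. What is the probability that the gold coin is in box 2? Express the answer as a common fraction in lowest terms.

1/6

Condition on the true location of the gold coin.
If it is in box 1 (prior 4/11): the host opened box 1, so this case is ruled out; weight (4/11)·0 = 0.
If it is in box 2 (prior 2/11): the host has 2 equally likely choices, so probability 1/2; weight (2/11)·(1/2) = 1/11.
If it is in box 3 (prior 5/11): the host has no choice, probability 1; weight (5/11)·1 = 5/11.
The weights sum to 6/11.
So P(the gold coin in box 2 | the host opened box 1) = (1/11) / (6/11) = 1/6.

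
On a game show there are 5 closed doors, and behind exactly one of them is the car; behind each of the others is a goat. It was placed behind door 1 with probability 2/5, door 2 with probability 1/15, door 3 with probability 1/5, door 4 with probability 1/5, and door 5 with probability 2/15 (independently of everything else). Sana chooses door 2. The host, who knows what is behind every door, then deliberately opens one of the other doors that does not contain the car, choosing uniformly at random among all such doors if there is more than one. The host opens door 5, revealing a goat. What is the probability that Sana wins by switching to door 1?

8/17

Condition on the true location of the car.
If it is behind door 1 (prior 2/5): the host has 3 equally likely choices, so probability 1/3; weight (2/5)·(1/3) = 2/15.
If it is behind door 2 (prior 1/15): the host has 4 equally likely choices, so probability 1/4; weight (1/15)·(1/4) = 1/60.
If it is behind either of doors 3 and 4 (prior 1/5 each): the host has 3 equally likely choices, so probability 1/3; weight (1/5)·(1/3) = 1/15 each.
If it is behind door 5 (prior 2/15): the host opened door 5, so this case is ruled out; weight (2/15)·0 = 0.
The weights sum to 17/60.
So P(the car behind door 1 | the host opened door 5) = (2/15) / (17/60) = 8/17.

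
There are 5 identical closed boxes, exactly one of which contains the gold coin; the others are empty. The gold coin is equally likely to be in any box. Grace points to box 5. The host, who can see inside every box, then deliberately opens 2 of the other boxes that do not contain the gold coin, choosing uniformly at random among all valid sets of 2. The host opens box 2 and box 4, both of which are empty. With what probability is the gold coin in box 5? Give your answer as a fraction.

1/5

Apply Bayes' rule, conditioning on where the gold coin actually is.
If it is in either of boxes 1 and 3 (prior 1/5 each): the host has 3 equally likely choices, so probability 1/3; weight (1/5)·(1/3) = 1/15 each.
If it is in either of boxes 2 and 4 (prior 1/5 each): that box was opened and seen not to hold the prize — ruled out; weight (1/5)·0 = 0 each.
If it is in box 5 (prior 1/5): the host has 6 equally likely choices, so probability 1/6; weight (1/5)·(1/6) = 1/30.
The weights sum to 1/6.
So P(the gold coin in box 5 | the host opened box 2 and box 4) = (1/30) / (1/6) = 1/5.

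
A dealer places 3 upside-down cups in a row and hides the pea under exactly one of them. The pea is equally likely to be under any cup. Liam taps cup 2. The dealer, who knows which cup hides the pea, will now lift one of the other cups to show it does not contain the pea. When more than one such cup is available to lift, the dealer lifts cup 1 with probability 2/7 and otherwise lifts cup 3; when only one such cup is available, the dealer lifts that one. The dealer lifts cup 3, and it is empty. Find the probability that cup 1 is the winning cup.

7/12

Condition on the true location of the pea.
If it is under cup 1 (prior 1/3): only cup 3 is available, probability 1; weight (1/3)·1 = 1/3.
If it is under cup 2 (prior 1/3): cup 1 is available but not opened, probability 5/7; weight (1/3)·(5/7) = 5/21.
If it is under cup 3 (prior 1/3): the dealer opened cup 3, so this case is ruled out; weight (1/3)·0 = 0.
The weights sum to 4/7.
So P(the pea under cup 1 | the dealer opened cup 3) = (1/3) / (4/7) = 7/12.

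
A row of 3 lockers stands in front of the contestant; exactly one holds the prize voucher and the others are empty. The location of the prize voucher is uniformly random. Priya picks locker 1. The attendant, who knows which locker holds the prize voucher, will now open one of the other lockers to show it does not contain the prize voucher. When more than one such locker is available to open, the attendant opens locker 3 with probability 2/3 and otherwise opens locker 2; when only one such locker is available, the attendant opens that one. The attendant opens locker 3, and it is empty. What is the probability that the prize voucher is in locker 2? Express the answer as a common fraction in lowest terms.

3/5

Condition on the true location of the prize voucher.
If it is in locker 1 (prior 1/3): locker 3 is available, opened with probability 2/3; weight (1/3)·(2/3) = 2/9.
If it is in locker 2 (prior 1/3): only locker 3 is available, probability 1; weight (1/3)·1 = 1/3.
If it is in locker 3 (prior 1/3): the attendant opened locker 3, so this case is ruled out; weight (1/3)·0 = 0.
The weights sum to 5/9.
So P(the prize voucher in locker 2 | the attendant opened locker 3) = (1/3) / (5/9) = 3/5.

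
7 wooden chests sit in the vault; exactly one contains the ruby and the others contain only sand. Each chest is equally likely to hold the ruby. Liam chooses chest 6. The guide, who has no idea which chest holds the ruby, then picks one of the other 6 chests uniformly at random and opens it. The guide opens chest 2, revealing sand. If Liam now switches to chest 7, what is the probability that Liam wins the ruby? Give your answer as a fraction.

1/6

Condition on the true location of the ruby.
If it is in any of chests 1, 3, 4, 5, 6, and 7 (prior 1/7 each): the guide picks chest 2 with probability 1/6 regardless, and it is not the prize; weight (1/7)·(1/6) = 1/42 each.
If it is in chest 2 (prior 1/7): the guide opened chest 2, so this case is ruled out; weight (1/7)·0 = 0.
The weights sum to 1/7.
So P(the ruby in chest 7 | the guide opened chest 2) = (1/42) / (1/7) = 1/6.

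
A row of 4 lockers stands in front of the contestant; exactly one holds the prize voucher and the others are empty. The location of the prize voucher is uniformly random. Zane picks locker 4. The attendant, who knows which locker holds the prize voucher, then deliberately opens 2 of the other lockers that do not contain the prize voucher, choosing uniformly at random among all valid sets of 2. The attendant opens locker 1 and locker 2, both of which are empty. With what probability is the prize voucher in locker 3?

3/4

Consider each possible location of the prize voucher in turn.
If it is in either of lockers 1 and 2 (prior 1/4 each): that locker was opened and seen not to hold the prize — ruled out; weight (1/4)·0 = 0 each.
If it is in locker 3 (prior 1/4): the attendant has no choice, probability 1; weight (1/4)·1 = 1/4.
If it is in locker 4 (prior 1/4): the attendant has 3 equally likely choices, so probability 1/3; weight (1/4)·(1/3) = 1/12.
The weights sum to 1/3.
So P(the prize voucher in locker 3 | the attendant opened locker 1 and locker 2) = (1/4) / (1/3) = 3/4.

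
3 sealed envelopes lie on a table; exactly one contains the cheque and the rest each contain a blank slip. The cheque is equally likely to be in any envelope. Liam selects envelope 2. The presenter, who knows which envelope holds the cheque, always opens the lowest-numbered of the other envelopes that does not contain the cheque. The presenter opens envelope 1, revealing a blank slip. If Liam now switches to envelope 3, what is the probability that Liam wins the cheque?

1/2

Consider each possible location of the cheque in turn.
If it is in envelope 1 (prior 1/3): the presenter opened envelope 1, so this case is ruled out; weight (1/3)·0 = 0.
If it is in either of envelopes 2 and 3 (prior 1/3 each): envelope 1 is the lowest-numbered option available, probability 1; weight (1/3)·1 = 1/3 each.
The weights sum to 2/3.
So P(the cheque in envelope 3 | the presenter opened envelope 1) = (1/3) / (2/3) = 1/2.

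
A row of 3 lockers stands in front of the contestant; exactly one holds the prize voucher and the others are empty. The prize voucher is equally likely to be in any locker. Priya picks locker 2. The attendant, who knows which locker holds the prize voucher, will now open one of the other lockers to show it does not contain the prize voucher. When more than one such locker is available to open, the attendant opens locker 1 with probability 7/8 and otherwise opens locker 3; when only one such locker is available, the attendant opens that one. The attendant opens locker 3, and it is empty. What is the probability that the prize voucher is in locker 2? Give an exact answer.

1/9

Consider each possible location of the prize voucher in turn.
If it is in locker 1 (prior 1/3): only locker 3 is available, probability 1; weight (1/3)·1 = 1/3.
If it is in locker 2 (prior 1/3): locker 1 is available but not opened, probability 1/8; weight (1/3)·(1/8) = 1/24.
If it is in locker 3 (prior 1/3): the attendant opened locker 3, so this case is ruled out; weight (1/3)·0 = 0.
The weights sum to 3/8.
So P(the prize voucher in locker 2 | the attendant opened locker 3) = (1/24) / (3/8) = 1/9.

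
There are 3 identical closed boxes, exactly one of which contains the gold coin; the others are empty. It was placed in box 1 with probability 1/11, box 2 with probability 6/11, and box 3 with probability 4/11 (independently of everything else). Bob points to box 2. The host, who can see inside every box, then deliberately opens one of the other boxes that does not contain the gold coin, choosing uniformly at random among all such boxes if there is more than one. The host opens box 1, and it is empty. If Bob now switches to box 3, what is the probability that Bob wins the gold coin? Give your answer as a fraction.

4/7

Apply Bayes' rule, conditioning on where the gold coin actually is.
If it is in box 1 (prior 1/11): the host opened box 1, so this case is ruled out; weight (1/11)·0 = 0.
If it is in box 2 (prior 6/11): the host has 2 equally likely choices, so probability 1/2; weight (6/11)·(1/2) = 3/11.
If it is in box 3 (prior 4/11): the host has no choice, probability 1; weight (4/11)·1 = 4/11.
The weights sum to 7/11.
So P(the gold coin in box 3 | the host opened box 1) = (4/11) / (7/11) = 4/7.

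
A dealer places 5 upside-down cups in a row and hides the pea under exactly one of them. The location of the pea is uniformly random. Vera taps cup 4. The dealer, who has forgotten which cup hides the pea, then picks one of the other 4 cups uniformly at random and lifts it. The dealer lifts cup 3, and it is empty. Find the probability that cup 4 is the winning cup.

1/4

Because the dealer chose which cup to lift without knowing where the pea is, the choice is independent of the prize location. Learning that cup 3 does not hold the pea simply rules out that one location and leaves the remaining 4 cups still equally likely by symmetry.
So P(the pea under cup 4) = 1/4.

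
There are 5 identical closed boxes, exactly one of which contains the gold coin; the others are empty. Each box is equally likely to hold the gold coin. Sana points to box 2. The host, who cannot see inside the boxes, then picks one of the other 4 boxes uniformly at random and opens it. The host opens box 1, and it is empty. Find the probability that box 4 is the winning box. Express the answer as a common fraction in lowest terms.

1/4

Because the host chose which box to open without knowing where the gold coin is, the choice is independent of the prize location. Learning that box 1 does not hold the gold coin simply rules out that one location and leaves the remaining 4 boxes still equally likely by symmetry.
So P(the gold coin in box 4) = 1/4.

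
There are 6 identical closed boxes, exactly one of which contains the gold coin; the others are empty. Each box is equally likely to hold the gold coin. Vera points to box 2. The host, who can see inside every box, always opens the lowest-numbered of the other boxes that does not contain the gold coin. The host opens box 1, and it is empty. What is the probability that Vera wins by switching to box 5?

1/5

Consider each possible location of the gold coin in turn.
If it is in box 1 (prior 1/6): the host opened box 1, so this case is ruled out; weight (1/6)·0 = 0.
If it is in any of boxes 2, 3, 4, 5, and 6 (prior 1/6 each): box 1 is the lowest-numbered option available, probability 1; weight (1/6)·1 = 1/6 each.
The weights sum to 5/6.
So P(the gold coin in box 5 | the host opened box 1) = (1/6) / (5/6) = 1/5.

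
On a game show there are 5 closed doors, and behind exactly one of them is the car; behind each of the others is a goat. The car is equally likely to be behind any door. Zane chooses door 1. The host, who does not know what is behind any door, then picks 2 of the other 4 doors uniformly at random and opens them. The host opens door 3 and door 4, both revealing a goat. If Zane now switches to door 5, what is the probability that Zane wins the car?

1/3

Apply Bayes' rule, conditioning on where the car actually is.
If it is behind any of doors 1, 2, and 5 (prior 1/5 each): the host picks exactly this set with probability 1/6 regardless, and none is the prize; weight (1/5)·(1/6) = 1/30 each.
If it is behind either of doors 3 and 4 (prior 1/5 each): that door was opened and seen not to hold the prize — ruled out; weight (1/5)·0 = 0 each.
The weights sum to 1/10.
So P(the car behind door 5 | the host opened door 3 and door 4) = (1/30) / (1/10) = 1/3.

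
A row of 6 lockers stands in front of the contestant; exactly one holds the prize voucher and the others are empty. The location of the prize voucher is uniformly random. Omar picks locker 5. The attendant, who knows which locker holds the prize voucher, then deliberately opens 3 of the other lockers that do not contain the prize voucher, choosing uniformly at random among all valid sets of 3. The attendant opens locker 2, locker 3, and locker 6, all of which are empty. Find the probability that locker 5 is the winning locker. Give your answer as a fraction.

Condition on the true location of the prize voucher.
If it is in either of lockers 1 and 4 (prior 1/6 each): the attendant has 4 equally likely choices, so probability 1/4; weight (1/6)·(1/4) = 1/24 each.
If it is in any of lockers 2, 3, and 6 (prior 1/6 each): that locker was opened and seen not to hold the prize — ruled out; weight (1/6)·0 = 0 each.
If it is in locker 5 (prior 1/6): the attendant has 10 equally likely choices, so probability 1/10; weight (1/6)·(1/10) = 1/60.
The weights sum to 1/10.
So P(the prize voucher in locker 5 | the attendant opened locker 2, locker 3, and locker 6) = (1/60) / (1/10) = 1/6.

1/6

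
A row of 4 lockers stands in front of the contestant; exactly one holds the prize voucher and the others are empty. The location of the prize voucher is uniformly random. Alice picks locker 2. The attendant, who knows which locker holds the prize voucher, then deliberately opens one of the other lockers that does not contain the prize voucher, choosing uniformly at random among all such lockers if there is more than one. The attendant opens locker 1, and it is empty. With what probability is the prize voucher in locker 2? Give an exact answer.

1/4

Consider each possible location of the prize voucher in turn.
If it is in locker 1 (prior 1/4): the attendant opened locker 1, so this case is ruled out; weight (1/4)·0 = 0.
If it is in locker 2 (prior 1/4): the attendant has 3 equally likely choices, so probability 1/3; weight (1/4)·(1/3) = 1/12.
If it is in either of lockers 3 and 4 (prior 1/4 each): the attendant has 2 equally likely choices, so probability 1/2; weight (1/4)·(1/2) = 1/8 each.
The weights sum to 1/3.
So P(the prize voucher in locker 2 | the attendant opened locker 1) = (1/12) / (1/3) = 1/4.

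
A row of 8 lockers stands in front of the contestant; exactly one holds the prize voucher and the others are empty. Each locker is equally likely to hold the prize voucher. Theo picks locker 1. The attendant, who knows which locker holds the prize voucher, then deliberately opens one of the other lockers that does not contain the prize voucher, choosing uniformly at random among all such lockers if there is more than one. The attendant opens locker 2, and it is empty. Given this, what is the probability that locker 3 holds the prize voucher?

7/48

Consider each possible location of the prize voucher in turn.
If it is in locker 1 (prior 1/8): the attendant has 7 equally likely choices, so probability 1/7; weight (1/8)·(1/7) = 1/56.
If it is in locker 2 (prior 1/8): the attendant opened locker 2, so this case is ruled out; weight (1/8)·0 = 0.
If it is in any of lockers 3, 4, 5, 6, 7, and 8 (prior 1/8 each): the attendant has 6 equally likely choices, so probability 1/6; weight (1/8)·(1/6) = 1/48 each.
The weights sum to 1/7.
So P(the prize voucher in locker 3 | the attendant opened locker 2) = (1/48) / (1/7) = 7/48.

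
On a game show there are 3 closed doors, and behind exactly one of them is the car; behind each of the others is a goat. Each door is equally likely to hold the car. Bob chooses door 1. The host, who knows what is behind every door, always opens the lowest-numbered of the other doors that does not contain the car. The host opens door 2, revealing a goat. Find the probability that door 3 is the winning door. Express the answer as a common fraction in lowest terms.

1/2

Consider each possible location of the car in turn.
If it is behind either of doors 1 and 3 (prior 1/3 each): door 2 is the lowest-numbered option available, probability 1; weight (1/3)·1 = 1/3 each.
If it is behind door 2 (prior 1/3): the host opened door 2, so this case is ruled out; weight (1/3)·0 = 0.
The weights sum to 2/3.
So P(the car behind door 3 | the host opened door 2) = (1/3) / (2/3) = 1/2.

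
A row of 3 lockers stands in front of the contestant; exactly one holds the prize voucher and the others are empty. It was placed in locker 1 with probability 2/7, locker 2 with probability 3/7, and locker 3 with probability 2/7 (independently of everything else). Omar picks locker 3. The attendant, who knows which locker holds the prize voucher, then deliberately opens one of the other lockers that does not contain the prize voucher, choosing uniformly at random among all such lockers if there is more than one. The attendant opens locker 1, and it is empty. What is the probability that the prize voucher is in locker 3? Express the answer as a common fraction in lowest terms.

Consider each possible location of the prize voucher in turn.
If it is in locker 1 (prior 2/7): the attendant opened locker 1, so this case is ruled out; weight (2/7)·0 = 0.
If it is in locker 2 (prior 3/7): the attendant has no choice, probability 1; weight (3/7)·1 = 3/7.
If it is in locker 3 (prior 2/7): the attendant has 2 equally likely choices, so probability 1/2; weight (2/7)·(1/2) = 1/7.
The weights sum to 4/7.
So P(the prize voucher in locker 3 | the attendant opened locker 1) = (1/7) / (4/7) = 1/4.

1/4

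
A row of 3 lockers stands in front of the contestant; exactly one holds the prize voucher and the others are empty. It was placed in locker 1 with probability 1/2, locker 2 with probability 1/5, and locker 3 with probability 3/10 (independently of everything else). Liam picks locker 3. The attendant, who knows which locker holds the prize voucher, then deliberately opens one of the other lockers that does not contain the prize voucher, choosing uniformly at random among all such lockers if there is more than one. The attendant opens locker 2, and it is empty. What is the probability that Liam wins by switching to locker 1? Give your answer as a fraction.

Consider each possible location of the prize voucher in turn.
If it is in locker 1 (prior 1/2): the attendant has no choice, probability 1; weight (1/2)·1 = 1/2.
If it is in locker 2 (prior 1/5): the attendant opened locker 2, so this case is ruled out; weight (1/5)·0 = 0.
If it is in locker 3 (prior 3/10): the attendant has 2 equally likely choices, so probability 1/2; weight (3/10)·(1/2) = 3/20.
The weights sum to 13/20.
So P(the prize voucher in locker 1 | the attendant opened locker 2) = (1/2) / (13/20) = 10/13.

10/13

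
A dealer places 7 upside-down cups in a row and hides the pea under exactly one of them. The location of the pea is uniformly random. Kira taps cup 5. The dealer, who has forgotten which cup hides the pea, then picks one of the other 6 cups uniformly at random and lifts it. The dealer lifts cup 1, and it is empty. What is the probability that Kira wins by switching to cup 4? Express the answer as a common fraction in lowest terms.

1/6

Because the dealer chose which cup to lift without knowing where the pea is, the choice is independent of the prize location. Learning that cup 1 does not hold the pea simply rules out that one location and leaves the remaining 6 cups still equally likely by symmetry.
So P(the pea under cup 4) = 1/6.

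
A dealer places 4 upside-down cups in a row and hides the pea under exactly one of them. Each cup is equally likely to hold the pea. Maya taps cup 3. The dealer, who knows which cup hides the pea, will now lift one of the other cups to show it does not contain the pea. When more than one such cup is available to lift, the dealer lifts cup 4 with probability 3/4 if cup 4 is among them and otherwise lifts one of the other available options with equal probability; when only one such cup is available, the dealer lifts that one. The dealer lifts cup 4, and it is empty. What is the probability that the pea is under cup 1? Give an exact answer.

1/3

Apply Bayes' rule, conditioning on where the pea actually is.
If it is under any of cups 1, 2, and 3 (prior 1/4 each): cup 4 is available, opened with probability 3/4; weight (1/4)·(3/4) = 3/16 each.
If it is under cup 4 (prior 1/4): the dealer opened cup 4, so this case is ruled out; weight (1/4)·0 = 0.
The weights sum to 9/16.
So P(the pea under cup 1 | the dealer opened cup 4) = (3/16) / (9/16) = 1/3.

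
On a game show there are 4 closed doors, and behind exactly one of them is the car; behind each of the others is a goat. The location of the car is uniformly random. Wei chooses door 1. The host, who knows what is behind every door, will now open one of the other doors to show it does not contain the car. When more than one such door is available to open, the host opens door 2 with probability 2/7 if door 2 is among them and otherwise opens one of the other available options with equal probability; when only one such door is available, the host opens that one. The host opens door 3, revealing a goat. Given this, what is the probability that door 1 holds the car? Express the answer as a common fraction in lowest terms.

Apply Bayes' rule, conditioning on where the car actually is.
If it is behind door 1 (prior 1/4): door 2 is available but not opened; door 3 gets probability (1 − 2/7)/2 = 5/14; weight (1/4)·(5/14) = 5/56.
If it is behind door 2 (prior 1/4): door 2 holds the prize so is unavailable; the host chooses uniformly among the 2 others, probability 1/2; weight (1/4)·(1/2) = 1/8.
If it is behind door 3 (prior 1/4): the host opened door 3, so this case is ruled out; weight (1/4)·0 = 0.
If it is behind door 4 (prior 1/4): door 2 is available but not opened, probability 5/7; weight (1/4)·(5/7) = 5/28.
The weights sum to 11/28.
So P(the car behind door 1 | the host opened door 3) = (5/56) / (11/28) = 5/22.

5/22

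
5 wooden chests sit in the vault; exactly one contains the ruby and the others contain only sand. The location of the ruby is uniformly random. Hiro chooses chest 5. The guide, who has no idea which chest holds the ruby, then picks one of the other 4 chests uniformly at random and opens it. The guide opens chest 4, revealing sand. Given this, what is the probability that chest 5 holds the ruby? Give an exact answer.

Because the guide chose which chest to open without knowing where the ruby is, the choice is independent of the prize location. Learning that chest 4 does not hold the ruby simply rules out that one location and leaves the remaining 4 chests still equally likely by symmetry.
So P(the ruby in chest 5) = 1/4.

1/4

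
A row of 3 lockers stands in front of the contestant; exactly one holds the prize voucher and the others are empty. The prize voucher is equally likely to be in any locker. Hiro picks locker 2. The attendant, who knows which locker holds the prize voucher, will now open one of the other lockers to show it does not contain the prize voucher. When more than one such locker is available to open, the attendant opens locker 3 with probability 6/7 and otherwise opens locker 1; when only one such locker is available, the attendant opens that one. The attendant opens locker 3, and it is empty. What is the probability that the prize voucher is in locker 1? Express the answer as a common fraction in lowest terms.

7/13

Condition on the true location of the prize voucher.
If it is in locker 1 (prior 1/3): only locker 3 is available, probability 1; weight (1/3)·1 = 1/3.
If it is in locker 2 (prior 1/3): locker 3 is available, opened with probability 6/7; weight (1/3)·(6/7) = 2/7.
If it is in locker 3 (prior 1/3): the attendant opened locker 3, so this case is ruled out; weight (1/3)·0 = 0.
The weights sum to 13/21.
So P(the prize voucher in locker 1 | the attendant opened locker 3) = (1/3) / (13/21) = 7/13.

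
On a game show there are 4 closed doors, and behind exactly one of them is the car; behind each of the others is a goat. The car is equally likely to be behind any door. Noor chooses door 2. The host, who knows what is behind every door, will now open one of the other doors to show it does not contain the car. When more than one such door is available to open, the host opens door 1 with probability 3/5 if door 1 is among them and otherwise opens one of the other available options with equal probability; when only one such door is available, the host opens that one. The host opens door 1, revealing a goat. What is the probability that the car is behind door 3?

Consider each possible location of the car in turn.
If it is behind door 1 (prior 1/4): the host opened door 1, so this case is ruled out; weight (1/4)·0 = 0.
If it is behind any of doors 2, 3, and 4 (prior 1/4 each): door 1 is available, opened with probability 3/5; weight (1/4)·(3/5) = 3/20 each.
The weights sum to 9/20.
So P(the car behind door 3 | the host opened door 1) = (3/20) / (9/20) = 1/3.

1/3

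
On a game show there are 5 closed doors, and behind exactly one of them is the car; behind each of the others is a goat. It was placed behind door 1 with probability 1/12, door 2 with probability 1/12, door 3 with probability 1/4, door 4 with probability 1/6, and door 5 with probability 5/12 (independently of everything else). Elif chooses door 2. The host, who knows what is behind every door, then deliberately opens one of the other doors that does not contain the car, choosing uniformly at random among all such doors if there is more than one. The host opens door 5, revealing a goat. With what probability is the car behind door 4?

Apply Bayes' rule, conditioning on where the car actually is.
If it is behind door 1 (prior 1/12): the host has 3 equally likely choices, so probability 1/3; weight (1/12)·(1/3) = 1/36.
If it is behind door 2 (prior 1/12): the host has 4 equally likely choices, so probability 1/4; weight (1/12)·(1/4) = 1/48.
If it is behind door 3 (prior 1/4): the host has 3 equally likely choices, so probability 1/3; weight (1/4)·(1/3) = 1/12.
If it is behind door 4 (prior 1/6): the host has 3 equally likely choices, so probability 1/3; weight (1/6)·(1/3) = 1/18.
If it is behind door 5 (prior 5/12): the host opened door 5, so this case is ruled out; weight (5/12)·0 = 0.
The weights sum to 3/16.
So P(the car behind door 4 | the host opened door 5) = (1/18) / (3/16) = 8/27.

8/27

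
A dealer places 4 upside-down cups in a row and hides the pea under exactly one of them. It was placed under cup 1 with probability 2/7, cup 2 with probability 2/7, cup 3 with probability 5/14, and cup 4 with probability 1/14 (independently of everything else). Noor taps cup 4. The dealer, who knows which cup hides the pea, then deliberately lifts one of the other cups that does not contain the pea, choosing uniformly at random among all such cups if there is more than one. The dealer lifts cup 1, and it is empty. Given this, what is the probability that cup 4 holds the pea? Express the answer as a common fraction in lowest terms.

Condition on the true location of the pea.
If it is under cup 1 (prior 2/7): the dealer opened cup 1, so this case is ruled out; weight (2/7)·0 = 0.
If it is under cup 2 (prior 2/7): the dealer has 2 equally likely choices, so probability 1/2; weight (2/7)·(1/2) = 1/7.
If it is under cup 3 (prior 5/14): the dealer has 2 equally likely choices, so probability 1/2; weight (5/14)·(1/2) = 5/28.
If it is under cup 4 (prior 1/14): the dealer has 3 equally likely choices, so probability 1/3; weight (1/14)·(1/3) = 1/42.
The weights sum to 29/84.
So P(the pea under cup 4 | the dealer opened cup 1) = (1/42) / (29/84) = 2/29.

2/29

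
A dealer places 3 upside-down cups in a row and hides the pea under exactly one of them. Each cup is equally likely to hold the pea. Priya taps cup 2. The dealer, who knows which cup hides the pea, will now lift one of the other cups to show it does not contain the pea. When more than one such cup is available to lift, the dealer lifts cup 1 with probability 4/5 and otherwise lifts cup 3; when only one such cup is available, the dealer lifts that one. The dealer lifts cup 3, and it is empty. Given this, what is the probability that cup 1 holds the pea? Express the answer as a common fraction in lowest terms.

5/6

Condition on the true location of the pea.
If it is under cup 1 (prior 1/3): only cup 3 is available, probability 1; weight (1/3)·1 = 1/3.
If it is under cup 2 (prior 1/3): cup 1 is available but not opened, probability 1/5; weight (1/3)·(1/5) = 1/15.
If it is under cup 3 (prior 1/3): the dealer opened cup 3, so this case is ruled out; weight (1/3)·0 = 0.
The weights sum to 2/5.
So P(the pea under cup 1 | the dealer opened cup 3) = (1/3) / (2/5) = 5/6.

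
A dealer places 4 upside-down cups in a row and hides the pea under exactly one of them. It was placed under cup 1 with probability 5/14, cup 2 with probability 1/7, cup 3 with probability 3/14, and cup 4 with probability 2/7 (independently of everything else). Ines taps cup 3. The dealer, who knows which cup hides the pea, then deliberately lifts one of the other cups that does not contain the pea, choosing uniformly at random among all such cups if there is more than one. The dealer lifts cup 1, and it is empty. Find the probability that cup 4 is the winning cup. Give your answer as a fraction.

Condition on the true location of the pea.
If it is under cup 1 (prior 5/14): the dealer opened cup 1, so this case is ruled out; weight (5/14)·0 = 0.
If it is under cup 2 (prior 1/7): the dealer has 2 equally likely choices, so probability 1/2; weight (1/7)·(1/2) = 1/14.
If it is under cup 3 (prior 3/14): the dealer has 3 equally likely choices, so probability 1/3; weight (3/14)·(1/3) = 1/14.
If it is under cup 4 (prior 2/7): the dealer has 2 equally likely choices, so probability 1/2; weight (2/7)·(1/2) = 1/7.
The weights sum to 2/7.
So P(the pea under cup 4 | the dealer opened cup 1) = (1/7) / (2/7) = 1/2.

1/2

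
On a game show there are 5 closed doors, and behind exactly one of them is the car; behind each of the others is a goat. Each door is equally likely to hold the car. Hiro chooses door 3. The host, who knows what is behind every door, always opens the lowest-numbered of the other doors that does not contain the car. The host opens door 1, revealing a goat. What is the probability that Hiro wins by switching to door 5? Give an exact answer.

Consider each possible location of the car in turn.
If it is behind door 1 (prior 1/5): the host opened door 1, so this case is ruled out; weight (1/5)·0 = 0.
If it is behind any of doors 2, 3, 4, and 5 (prior 1/5 each): door 1 is the lowest-numbered option available, probability 1; weight (1/5)·1 = 1/5 each.
The weights sum to 4/5.
So P(the car behind door 5 | the host opened door 1) = (1/5) / (4/5) = 1/4.

1/4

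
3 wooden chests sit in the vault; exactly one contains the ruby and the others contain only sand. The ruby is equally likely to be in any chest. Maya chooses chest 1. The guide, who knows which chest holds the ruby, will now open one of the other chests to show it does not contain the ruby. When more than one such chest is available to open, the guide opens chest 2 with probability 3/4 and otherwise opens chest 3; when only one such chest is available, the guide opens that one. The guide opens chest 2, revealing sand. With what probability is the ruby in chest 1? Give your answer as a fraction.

Consider each possible location of the ruby in turn.
If it is in chest 1 (prior 1/3): chest 2 is available, opened with probability 3/4; weight (1/3)·(3/4) = 1/4.
If it is in chest 2 (prior 1/3): the guide opened chest 2, so this case is ruled out; weight (1/3)·0 = 0.
If it is in chest 3 (prior 1/3): only chest 2 is available, probability 1; weight (1/3)·1 = 1/3.
The weights sum to 7/12.
So P(the ruby in chest 1 | the guide opened chest 2) = (1/4) / (7/12) = 3/7.

3/7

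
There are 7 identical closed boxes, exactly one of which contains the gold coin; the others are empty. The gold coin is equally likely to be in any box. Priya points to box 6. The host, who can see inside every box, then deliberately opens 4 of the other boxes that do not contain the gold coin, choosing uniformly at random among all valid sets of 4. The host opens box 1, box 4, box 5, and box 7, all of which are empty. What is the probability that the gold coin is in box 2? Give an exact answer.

Apply Bayes' rule, conditioning on where the gold coin actually is.
If it is in any of boxes 1, 4, 5, and 7 (prior 1/7 each): that box was opened and seen not to hold the prize — ruled out; weight (1/7)·0 = 0 each.
If it is in either of boxes 2 and 3 (prior 1/7 each): the host has 5 equally likely choices, so probability 1/5; weight (1/7)·(1/5) = 1/35 each.
If it is in box 6 (prior 1/7): the host has 15 equally likely choices, so probability 1/15; weight (1/7)·(1/15) = 1/105.
The weights sum to 1/15.
So P(the gold coin in box 2 | the host opened box 1, box 4, box 5, and box 7) = (1/35) / (1/15) = 3/7.

3/7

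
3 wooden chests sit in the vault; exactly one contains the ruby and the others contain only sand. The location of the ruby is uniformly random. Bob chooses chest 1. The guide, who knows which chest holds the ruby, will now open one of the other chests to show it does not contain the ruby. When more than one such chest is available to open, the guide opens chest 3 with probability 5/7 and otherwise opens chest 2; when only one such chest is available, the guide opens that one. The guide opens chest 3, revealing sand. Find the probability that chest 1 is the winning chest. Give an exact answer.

5/12

Apply Bayes' rule, conditioning on where the ruby actually is.
If it is in chest 1 (prior 1/3): chest 3 is available, opened with probability 5/7; weight (1/3)·(5/7) = 5/21.
If it is in chest 2 (prior 1/3): only chest 3 is available, probability 1; weight (1/3)·1 = 1/3.
If it is in chest 3 (prior 1/3): the guide opened chest 3, so this case is ruled out; weight (1/3)·0 = 0.
The weights sum to 4/7.
So P(the ruby in chest 1 | the guide opened chest 3) = (5/21) / (4/7) = 5/12.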